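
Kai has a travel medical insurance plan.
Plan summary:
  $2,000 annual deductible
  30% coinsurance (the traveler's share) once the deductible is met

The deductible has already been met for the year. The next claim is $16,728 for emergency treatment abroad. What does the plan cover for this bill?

$11,709.60

The deductible is already satisfied, so the full bill goes to coinsurance.
Coinsurance: $16,728 × 30% = $5,018.40.
The plan picks up $16,728 − $5,018.40 = $11,709.60.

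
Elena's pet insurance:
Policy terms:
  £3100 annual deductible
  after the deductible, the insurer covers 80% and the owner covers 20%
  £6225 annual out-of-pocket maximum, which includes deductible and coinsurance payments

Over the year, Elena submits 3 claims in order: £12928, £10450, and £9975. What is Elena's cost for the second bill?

Bill 1, £12928: £3100 finishes the deductible; £9828 goes to coinsurance; 20% of £9828 = £1965.60. Cost to owner: £5065.60. OOP to date £5065.60.
Bill 2, £10450: deductible already satisfied, so owner's share is 20% × £10450 = £2090. Adding that to £5065.60 gives £7155.60, past the £6225 cap; owner pays only £6225 − £5065.60 = £1159.40.

£1159.40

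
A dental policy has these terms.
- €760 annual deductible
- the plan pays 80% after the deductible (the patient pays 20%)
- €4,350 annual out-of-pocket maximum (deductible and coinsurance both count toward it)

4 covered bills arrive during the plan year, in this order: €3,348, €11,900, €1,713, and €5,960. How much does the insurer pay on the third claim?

Bill 1, €3,348: €760 to deductible, leaving €2,588; patient's 20% is €517.60. Patient pays €1,277.60; OOP now €1,277.60. Plan pays €3,348 − €1,277.60 = €2,070.40.
Bill 2, €11,900: deductible met; 20% of €11,900 = €2,380. Patient owes €2,380 (running OOP €3,657.60). Insurer: €11,900 − €2,380 = €9,520.
Bill 3, €1,713: deductible already satisfied, so patient's share is 20% × €1,713 = €342.60. Cost to patient: €342.60. OOP to date €4,000.20. Insurer: €1,713 − €342.60 = €1,370.40.

€1,370.40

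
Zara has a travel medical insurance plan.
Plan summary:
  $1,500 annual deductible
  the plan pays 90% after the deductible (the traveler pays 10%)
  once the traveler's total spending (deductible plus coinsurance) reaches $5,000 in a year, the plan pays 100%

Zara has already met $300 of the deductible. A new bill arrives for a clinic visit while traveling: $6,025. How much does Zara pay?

$300 of the $1,500 deductible is already met, leaving $1,200.
After the $1,200 deductible portion, $6,025 − $1,200 = $4,825 is subject to coinsurance.
10% of $4,825 = $482.50 falls to the traveler.
Traveler responsibility before any cap: $1,200 + $482.50 = $1,682.50.
Year-to-date out-of-pocket becomes $300 + $1,682.50 = $1,982.50, still under the $5,000 maximum, so no cap applies.

$1,682.50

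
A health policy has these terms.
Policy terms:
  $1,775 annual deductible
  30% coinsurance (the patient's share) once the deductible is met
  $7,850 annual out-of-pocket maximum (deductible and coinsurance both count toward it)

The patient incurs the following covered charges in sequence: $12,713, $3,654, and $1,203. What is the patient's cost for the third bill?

Bill 1, $12,713: deductible takes $1,775, $10,938 remains; 30% of $10,938 = $3,281.40. Patient pays $5,056.40; OOP now $5,056.40.
Bill 2, $3,654: 30% coinsurance on $3,654 = $1,096.20. Patient owes $1,096.20 (running OOP $6,152.60).
Bill 3, $1,203: deductible met; 30% of $1,203 = $360.90. Cost to patient: $360.90. OOP to date $6,513.50.

$360.90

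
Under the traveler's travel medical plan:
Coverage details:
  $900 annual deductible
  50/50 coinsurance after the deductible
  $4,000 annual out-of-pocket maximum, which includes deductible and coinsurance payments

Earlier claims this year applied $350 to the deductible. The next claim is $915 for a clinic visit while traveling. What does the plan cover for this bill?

$350 of the $900 deductible is already met, leaving $550.
The remaining $365 (= $915 − $550) moves to coinsurance.
Traveler's 50% share of $365 is $182.50.
Traveler responsibility before any cap: $550 + $182.50 = $732.50.
Cumulative spending $350 + $732.50 = $1,082.50 stays under the $4,000 maximum.
The plan picks up $915 − $732.50 = $182.50.

$182.50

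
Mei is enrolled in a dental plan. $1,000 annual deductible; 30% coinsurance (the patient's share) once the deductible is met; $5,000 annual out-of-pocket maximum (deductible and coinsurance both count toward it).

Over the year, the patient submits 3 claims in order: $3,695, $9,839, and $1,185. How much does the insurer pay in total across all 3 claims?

$9,719

Claim 1 ($3,695): $1,000 finishes the deductible; $2,695 goes to coinsurance; coinsurance $2,695 × 30% = $808.50. Patient owes $1,808.50 (running OOP $1,808.50). Plan pays $3,695 − $1,808.50 = $1,886.50.
Claim 2 ($9,839): deductible met; 30% of $9,839 = $2,951.70. Cost to patient: $2,951.70. OOP to date $4,760.20. Insurer: $9,839 − $2,951.70 = $6,887.30.
Claim 3 ($1,185): 30% coinsurance on $1,185 = $355.50. Adding that to $4,760.20 gives $5,115.70, past the $5,000 cap; patient pays only $5,000 − $4,760.20 = $239.80. Plan pays $1,185 − $239.80 = $945.20.
Insurer total: $1,886.50 + $6,887.30 + $945.20 = $9,719.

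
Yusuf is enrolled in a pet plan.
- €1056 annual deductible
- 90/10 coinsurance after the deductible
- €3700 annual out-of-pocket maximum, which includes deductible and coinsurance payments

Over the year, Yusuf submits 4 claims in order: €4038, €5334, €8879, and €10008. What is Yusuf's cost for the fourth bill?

€924.50

#1 (€4038): €1056 to deductible, leaving €2982; coinsurance €2982 × 10% = €298.20. Owner owes €1354.20 (running OOP €1354.20).
#2 (€5334): deductible already satisfied, so owner's share is 10% × €5334 = €533.40. Cost to owner: €533.40. OOP to date €1887.60.
#3 (€8879): 10% coinsurance on €8879 = €887.90. Cost to owner: €887.90. OOP to date €2775.50.
#4 (€10008): 10% coinsurance on €10008 = €1000.80. That would push OOP to €3776.30, over the €3700 cap, so owner pays €3700 − €2775.50 = €924.50.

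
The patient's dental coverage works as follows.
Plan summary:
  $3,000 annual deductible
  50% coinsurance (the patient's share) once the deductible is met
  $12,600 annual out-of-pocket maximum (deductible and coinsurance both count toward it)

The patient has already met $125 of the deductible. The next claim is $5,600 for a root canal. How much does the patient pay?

Remaining deductible: $3,000 − $125 = $2,875.
That leaves $5,600 − $2,875 = $2,725 for coinsurance.
Coinsurance: $2,725 × 50% = $1,362.50.
That puts the patient's cost at $2,875 + $1,362.50 = $4,237.50 before any cap.
Total out-of-pocket so far would be $125 + $4,237.50 = $4,362.50, below the $12,600 cap — no reduction.

$4,237.50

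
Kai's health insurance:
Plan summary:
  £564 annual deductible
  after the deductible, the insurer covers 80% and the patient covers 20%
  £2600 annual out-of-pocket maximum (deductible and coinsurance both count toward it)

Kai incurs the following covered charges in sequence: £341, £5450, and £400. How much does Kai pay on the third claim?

£80

Claim 1 (£341): all of it applies to the deductible. Patient owes £341 (running OOP £341).
Claim 2 (£5450): £223 to deductible, leaving £5227; patient's 20% is £1045.40. Cost to patient: £1268.40. OOP to date £1609.40.
Claim 3 (£400): 20% coinsurance on £400 = £80. Patient pays £80; OOP now £1689.40.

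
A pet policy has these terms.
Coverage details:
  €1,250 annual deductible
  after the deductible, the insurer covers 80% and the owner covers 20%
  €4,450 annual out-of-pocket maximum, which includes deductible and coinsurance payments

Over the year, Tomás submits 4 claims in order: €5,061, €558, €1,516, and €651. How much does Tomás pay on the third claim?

€303.20

Bill 1, €5,061: €1,250 to deductible, leaving €3,811; owner's 20% is €762.20. Cost to owner: €2,012.20. OOP to date €2,012.20.
Bill 2, €558: 20% coinsurance on €558 = €111.60. Owner owes €111.60 (running OOP €2,123.80).
Bill 3, €1,516: deductible met; 20% of €1,516 = €303.20. Owner pays €303.20; OOP now €2,427.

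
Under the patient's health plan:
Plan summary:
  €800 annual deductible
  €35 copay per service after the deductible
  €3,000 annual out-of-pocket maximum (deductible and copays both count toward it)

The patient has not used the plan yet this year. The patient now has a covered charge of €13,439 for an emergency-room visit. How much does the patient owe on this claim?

€835

Deductible not yet touched, so the first €800 of the bill goes to the deductible.
That leaves €13,439 − €800 = €12,639 for the copay.
Copay on this service: €35.
So the patient owes €800 + €35 = €835 before any cap.
Year-to-date out-of-pocket becomes €0 + €835 = €835, still under the €3,000 maximum, so no cap applies.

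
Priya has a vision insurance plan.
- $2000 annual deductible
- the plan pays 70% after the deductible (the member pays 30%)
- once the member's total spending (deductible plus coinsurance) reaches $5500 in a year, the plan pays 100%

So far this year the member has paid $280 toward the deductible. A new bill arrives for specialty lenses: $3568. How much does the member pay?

Remaining deductible: $2000 − $280 = $1720.
That leaves $3568 − $1720 = $1848 for coinsurance.
Coinsurance: $1848 × 30% = $554.40.
So the member owes $1720 + $554.40 = $2274.40 before any cap.
Year-to-date out-of-pocket becomes $280 + $2274.40 = $2554.40, still under the $5500 maximum, so no cap applies.

$2274.40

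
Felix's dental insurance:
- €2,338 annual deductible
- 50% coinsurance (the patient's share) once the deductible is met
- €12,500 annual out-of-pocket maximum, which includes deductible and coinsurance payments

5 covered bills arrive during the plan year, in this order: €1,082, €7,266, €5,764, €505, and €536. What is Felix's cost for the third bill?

#1 (€1,082): entire amount goes to the deductible. Patient pays €1,082; OOP now €1,082.
#2 (€7,266): €1,256 finishes the deductible; €6,010 goes to coinsurance; 50% of €6,010 = €3,005. Patient owes €4,261 (running OOP €5,343).
#3 (€5,764): 50% coinsurance on €5,764 = €2,882. Cost to patient: €2,882. OOP to date €8,225.

€2,882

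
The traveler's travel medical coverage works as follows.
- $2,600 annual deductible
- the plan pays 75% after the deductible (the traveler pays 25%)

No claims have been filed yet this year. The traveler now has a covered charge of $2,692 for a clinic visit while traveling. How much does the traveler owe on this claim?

Nothing has been paid toward the $2,600 deductible, so the first $2,600 of this charge is applied there.
That leaves $2,692 − $2,600 = $92 for coinsurance.
Traveler's 25% share of $92 is $23.
So the traveler owes $2,600 + $23 = $2,623.

$2,623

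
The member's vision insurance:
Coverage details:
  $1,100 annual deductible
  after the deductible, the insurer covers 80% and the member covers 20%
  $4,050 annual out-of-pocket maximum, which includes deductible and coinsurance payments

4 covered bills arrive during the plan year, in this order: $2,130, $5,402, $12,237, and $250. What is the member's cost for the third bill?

$1,663.60

#1 ($2,130): $1,100 finishes the deductible; $1,030 goes to coinsurance; member's 20% is $206. Member pays $1,306; OOP now $1,306.
#2 ($5,402): 20% coinsurance on $5,402 = $1,080.40. Member pays $1,080.40; OOP now $2,386.40.
#3 ($12,237): 20% coinsurance on $12,237 = $2,447.40. That would push OOP to $4,833.80, over the $4,050 cap, so member pays $4,050 − $2,386.40 = $1,663.60.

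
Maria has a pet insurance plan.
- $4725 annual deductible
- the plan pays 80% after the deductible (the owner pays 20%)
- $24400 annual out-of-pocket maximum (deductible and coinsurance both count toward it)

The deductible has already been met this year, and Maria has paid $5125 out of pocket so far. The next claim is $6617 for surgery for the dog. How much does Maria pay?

$1323.40

With the deductible met, the entire $6617 is subject to coinsurance.
20% of $6617 = $1323.40 falls to the owner.
Cumulative spending $5125 + $1323.40 = $6448.40 stays under the $24400 maximum.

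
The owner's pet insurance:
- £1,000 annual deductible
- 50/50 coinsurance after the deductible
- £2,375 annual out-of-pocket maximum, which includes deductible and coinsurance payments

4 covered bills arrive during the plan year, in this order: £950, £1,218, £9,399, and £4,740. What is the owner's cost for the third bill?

Bill 1, £950: entire amount goes to the deductible. Cost to owner: £950. OOP to date £950.
Bill 2, £1,218: deductible takes £50, £1,168 remains; 50% of £1,168 = £584. Owner owes £634 (running OOP £1,584).
Bill 3, £9,399: 50% coinsurance on £9,399 = £4,699.50. That would push OOP to £6,283.50, over the £2,375 cap, so owner pays £2,375 − £1,584 = £791.

£791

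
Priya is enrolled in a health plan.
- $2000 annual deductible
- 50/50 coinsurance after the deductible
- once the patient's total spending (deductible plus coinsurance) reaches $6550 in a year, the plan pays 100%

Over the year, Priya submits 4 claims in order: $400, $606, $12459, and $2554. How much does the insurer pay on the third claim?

Claim 1 — $400: all of it applies to the deductible. Patient owes $400 (running OOP $400). Plan pays $400 − $400 = $0.
Claim 2 — $606: all of it applies to the deductible. Patient pays $606; OOP now $1006. Insurer: $606 − $606 = $0.
Claim 3 — $12459: deductible takes $994, $11465 remains; patient's 50% is $5732.50. Deductible plus coinsurance: $994 + $5732.50 = $6726.50. That would push OOP to $7732.50, over the $6550 cap, so patient pays $6550 − $1006 = $5544. Plan pays $12459 − $5544 = $6915.

$6915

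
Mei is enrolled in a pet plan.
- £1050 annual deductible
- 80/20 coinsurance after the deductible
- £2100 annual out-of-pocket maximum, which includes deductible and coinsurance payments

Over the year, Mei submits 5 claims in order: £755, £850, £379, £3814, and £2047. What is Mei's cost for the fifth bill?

Claim 1 — £755: entire amount goes to the deductible. Owner pays £755; OOP now £755.
Claim 2 — £850: £295 to deductible, leaving £555; 20% of £555 = £111. Cost to owner: £406. OOP to date £1161.
Claim 3 — £379: deductible already satisfied, so owner's share is 20% × £379 = £75.80. Cost to owner: £75.80. OOP to date £1236.80.
Claim 4 — £3814: deductible already satisfied, so owner's share is 20% × £3814 = £762.80. Owner pays £762.80; OOP now £1999.60.
Claim 5 — £2047: deductible met; 20% of £2047 = £409.40. That would push OOP to £2409, over the £2100 cap, so owner pays £2100 − £1999.60 = £100.40.

£100.40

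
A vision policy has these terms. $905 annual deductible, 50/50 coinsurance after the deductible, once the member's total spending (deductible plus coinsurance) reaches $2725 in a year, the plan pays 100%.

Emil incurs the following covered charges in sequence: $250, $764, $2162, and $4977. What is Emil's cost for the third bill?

Bill 1, $250: all of it applies to the deductible. Cost to member: $250. OOP to date $250.
Bill 2, $764: $655 to deductible, leaving $109; member's 50% is $54.50. Member pays $709.50; OOP now $959.50.
Bill 3, $2162: deductible met; 50% of $2162 = $1081. Member owes $1081 (running OOP $2040.50).

$1081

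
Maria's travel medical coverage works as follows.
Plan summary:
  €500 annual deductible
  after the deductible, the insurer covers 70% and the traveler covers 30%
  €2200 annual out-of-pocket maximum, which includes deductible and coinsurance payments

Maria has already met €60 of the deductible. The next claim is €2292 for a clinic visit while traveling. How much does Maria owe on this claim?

Remaining deductible: €500 − €60 = €440.
After the €440 deductible portion, €2292 − €440 = €1852 is subject to coinsurance.
Traveler's 30% share of €1852 is €555.60.
So the traveler owes €440 + €555.60 = €995.60 before any cap.
Year-to-date out-of-pocket becomes €60 + €995.60 = €1055.60, still under the €2200 maximum, so no cap applies.

€995.60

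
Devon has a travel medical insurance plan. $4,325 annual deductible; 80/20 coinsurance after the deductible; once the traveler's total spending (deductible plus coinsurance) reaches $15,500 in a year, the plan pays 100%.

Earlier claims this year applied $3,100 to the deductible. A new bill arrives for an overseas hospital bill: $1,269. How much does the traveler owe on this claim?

$1,233.80

$3,100 of the $4,325 deductible is already met, leaving $1,225.
After the $1,225 deductible portion, $1,269 − $1,225 = $44 is subject to coinsurance.
Traveler's 20% share of $44 is $8.80.
So the traveler owes $1,225 + $8.80 = $1,233.80 before any cap.
Total out-of-pocket so far would be $3,100 + $1,233.80 = $4,333.80, below the $15,500 cap — no reduction.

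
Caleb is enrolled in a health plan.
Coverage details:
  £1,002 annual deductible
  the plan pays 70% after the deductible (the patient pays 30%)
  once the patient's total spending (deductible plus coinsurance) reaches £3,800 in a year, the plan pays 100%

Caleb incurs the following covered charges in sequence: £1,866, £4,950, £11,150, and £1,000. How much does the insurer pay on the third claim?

£10,096.20

#1 (£1,866): £1,002 to deductible, leaving £864; coinsurance £864 × 30% = £259.20. Patient pays £1,261.20; OOP now £1,261.20. Insurer: £1,866 − £1,261.20 = £604.80.
#2 (£4,950): 30% coinsurance on £4,950 = £1,485. Patient pays £1,485; OOP now £2,746.20. Plan pays £4,950 − £1,485 = £3,465.
#3 (£11,150): deductible met; 30% of £11,150 = £3,345. Adding that to £2,746.20 gives £6,091.20, past the £3,800 cap; patient pays only £3,800 − £2,746.20 = £1,053.80. Plan pays £11,150 − £1,053.80 = £10,096.20.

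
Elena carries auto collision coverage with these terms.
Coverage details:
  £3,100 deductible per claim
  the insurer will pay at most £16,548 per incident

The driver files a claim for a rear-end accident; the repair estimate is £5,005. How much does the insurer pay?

Less the £3,100 deductible: £5,005 − £3,100 = £1,905.
That's under the £16,548 cap, so the insurer reimburses the full £1,905.

£1,905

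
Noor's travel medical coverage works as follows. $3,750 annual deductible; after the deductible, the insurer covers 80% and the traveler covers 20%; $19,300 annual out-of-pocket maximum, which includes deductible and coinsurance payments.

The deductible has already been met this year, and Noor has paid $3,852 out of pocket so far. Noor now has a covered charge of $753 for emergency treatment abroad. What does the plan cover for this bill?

With the deductible met, the entire $753 is subject to coinsurance.
20% of $753 = $150.60 falls to the traveler.
Year-to-date out-of-pocket becomes $3,852 + $150.60 = $4,002.60, still under the $19,300 maximum, so no cap applies.
The insurer covers the remainder: $753 − $150.60 = $602.40.

$602.40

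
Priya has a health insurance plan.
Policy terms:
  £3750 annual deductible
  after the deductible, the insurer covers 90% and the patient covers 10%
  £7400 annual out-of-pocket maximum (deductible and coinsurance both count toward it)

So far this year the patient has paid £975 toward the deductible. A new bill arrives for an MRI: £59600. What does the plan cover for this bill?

Remaining deductible: £3750 − £975 = £2775.
That leaves £59600 − £2775 = £56825 for coinsurance.
Coinsurance: £56825 × 10% = £5682.50.
That puts the patient's cost at £2775 + £5682.50 = £8457.50 before any cap.
That would bring total out-of-pocket to £9432.50, past the £7400 cap. The patient is capped at £7400 − £975 = £6425 on this claim.
Insurer pays the balance: £59600 − £6425 = £53175.

£53175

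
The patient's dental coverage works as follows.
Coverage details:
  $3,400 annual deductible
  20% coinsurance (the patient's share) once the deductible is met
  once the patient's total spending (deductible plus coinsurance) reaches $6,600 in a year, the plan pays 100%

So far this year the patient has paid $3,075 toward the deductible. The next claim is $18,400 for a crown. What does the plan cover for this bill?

$14,875

$3,075 of the $3,400 deductible is already met, leaving $325.
That leaves $18,400 − $325 = $18,075 for coinsurance.
20% of $18,075 = $3,615 falls to the patient.
That puts the patient's cost at $325 + $3,615 = $3,940 before any cap.
That would bring total out-of-pocket to $7,015, past the $6,600 cap. The patient is capped at $6,600 − $3,075 = $3,525 on this claim.
The plan picks up $18,400 − $3,525 = $14,875.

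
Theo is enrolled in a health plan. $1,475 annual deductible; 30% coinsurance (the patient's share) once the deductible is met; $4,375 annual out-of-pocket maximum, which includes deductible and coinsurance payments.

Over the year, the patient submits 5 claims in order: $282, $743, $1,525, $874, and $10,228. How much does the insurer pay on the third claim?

#1 ($282): all of it applies to the deductible. Patient pays $282; OOP now $282. Insurer: $282 − $282 = $0.
#2 ($743): entire amount goes to the deductible. Patient owes $743 (running OOP $1,025). Insurer: $743 − $743 = $0.
#3 ($1,525): $450 finishes the deductible; $1,075 goes to coinsurance; 30% of $1,075 = $322.50. Cost to patient: $772.50. OOP to date $1,797.50. Insurer: $1,525 − $772.50 = $752.50.

$752.50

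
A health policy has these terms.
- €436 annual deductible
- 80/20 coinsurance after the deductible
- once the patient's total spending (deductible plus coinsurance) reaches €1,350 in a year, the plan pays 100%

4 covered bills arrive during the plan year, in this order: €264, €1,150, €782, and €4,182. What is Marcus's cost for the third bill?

€156.40

#1 (€264): all of it applies to the deductible. Cost to patient: €264. OOP to date €264.
#2 (€1,150): deductible takes €172, €978 remains; 20% of €978 = €195.60. Patient pays €367.60; OOP now €631.60.
#3 (€782): deductible met; 20% of €782 = €156.40. Patient pays €156.40; OOP now €788.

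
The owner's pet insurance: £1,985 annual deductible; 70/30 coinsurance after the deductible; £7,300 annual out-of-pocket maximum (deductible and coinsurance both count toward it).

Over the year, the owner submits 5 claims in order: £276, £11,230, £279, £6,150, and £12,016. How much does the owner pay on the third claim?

Claim 1 — £276: all of it applies to the deductible. Owner owes £276 (running OOP £276).
Claim 2 — £11,230: deductible takes £1,709, £9,521 remains; 30% of £9,521 = £2,856.30. Cost to owner: £4,565.30. OOP to date £4,841.30.
Claim 3 — £279: deductible met; 30% of £279 = £83.70. Cost to owner: £83.70. OOP to date £4,925.

£83.70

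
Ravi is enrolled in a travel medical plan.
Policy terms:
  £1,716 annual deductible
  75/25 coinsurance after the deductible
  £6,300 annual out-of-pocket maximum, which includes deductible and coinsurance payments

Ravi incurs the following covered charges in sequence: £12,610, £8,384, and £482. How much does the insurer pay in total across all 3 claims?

Claim 1 (£12,610): £1,716 to deductible, leaving £10,894; coinsurance £10,894 × 25% = £2,723.50. Cost to traveler: £4,439.50. OOP to date £4,439.50. Plan pays £12,610 − £4,439.50 = £8,170.50.
Claim 2 (£8,384): deductible already satisfied, so traveler's share is 25% × £8,384 = £2,096. OOP would hit £6,535.50 > £6,300, so the cap limits the traveler to £6,300 − £4,439.50 = £1,860.50. Insurer: £8,384 − £1,860.50 = £6,523.50.
Claim 3 (£482): 25% coinsurance on £482 = £120.50. That would push OOP to £6,420.50, over the £6,300 cap, so traveler pays £6,300 − £6,300 = £0. Plan pays £482 − £0 = £482.
Insurer total = bills − traveler's total = £21,476 − £6,300 = £15,176.

£15,176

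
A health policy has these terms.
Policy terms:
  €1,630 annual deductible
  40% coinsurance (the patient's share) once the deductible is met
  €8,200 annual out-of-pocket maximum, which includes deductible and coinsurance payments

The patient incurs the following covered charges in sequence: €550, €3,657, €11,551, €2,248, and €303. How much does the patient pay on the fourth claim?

Claim 1 — €550: entire amount goes to the deductible. Patient owes €550 (running OOP €550).
Claim 2 — €3,657: deductible takes €1,080, €2,577 remains; patient's 40% is €1,030.80. Patient pays €2,110.80; OOP now €2,660.80.
Claim 3 — €11,551: deductible already satisfied, so patient's share is 40% × €11,551 = €4,620.40. Patient owes €4,620.40 (running OOP €7,281.20).
Claim 4 — €2,248: deductible met; 40% of €2,248 = €899.20. Patient pays €899.20; OOP now €8,180.40.

€899.20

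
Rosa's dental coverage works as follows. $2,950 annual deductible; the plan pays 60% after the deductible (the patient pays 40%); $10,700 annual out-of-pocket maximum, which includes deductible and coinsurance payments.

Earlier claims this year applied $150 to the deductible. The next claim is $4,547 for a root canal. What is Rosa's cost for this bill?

$3,498.80

Deductible still to meet: $2,950 − $150 = $2,800.
After the $2,800 deductible portion, $4,547 − $2,800 = $1,747 is subject to coinsurance.
Coinsurance: $1,747 × 40% = $698.80.
That puts the patient's cost at $2,800 + $698.80 = $3,498.80 before any cap.
Year-to-date out-of-pocket becomes $150 + $3,498.80 = $3,648.80, still under the $10,700 maximum, so no cap applies.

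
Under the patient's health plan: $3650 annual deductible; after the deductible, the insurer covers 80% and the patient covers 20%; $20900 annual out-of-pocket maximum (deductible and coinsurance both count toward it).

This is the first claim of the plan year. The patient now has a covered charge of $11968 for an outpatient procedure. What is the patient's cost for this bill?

$5313.60

Nothing has been paid toward the $3650 deductible, so the first $3650 of this charge is applied there.
After the $3650 deductible portion, $11968 − $3650 = $8318 is subject to coinsurance.
20% of $8318 = $1663.60 falls to the patient.
That puts the patient's cost at $3650 + $1663.60 = $5313.60 before any cap.
Cumulative spending $0 + $5313.60 = $5313.60 stays under the $20900 maximum.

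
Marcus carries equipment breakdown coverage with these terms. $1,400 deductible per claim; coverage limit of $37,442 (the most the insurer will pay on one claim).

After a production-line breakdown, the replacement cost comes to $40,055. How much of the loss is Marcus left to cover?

After the deductible, $40,055 − $1,400 = $38,655 remains.
$38,655 exceeds the $37,442 limit, so the insurer pays the limit: $37,442.
The business owner bears the rest of the original loss: $40,055 − $37,442 = $2,613.

$2,613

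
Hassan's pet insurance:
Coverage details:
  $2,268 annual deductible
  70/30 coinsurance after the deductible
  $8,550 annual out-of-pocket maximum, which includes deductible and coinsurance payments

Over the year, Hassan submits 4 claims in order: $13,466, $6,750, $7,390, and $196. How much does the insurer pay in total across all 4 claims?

Bill 1, $13,466: $2,268 finishes the deductible; $11,198 goes to coinsurance; 30% of $11,198 = $3,359.40. Owner pays $5,627.40; OOP now $5,627.40. Plan pays $13,466 − $5,627.40 = $7,838.60.
Bill 2, $6,750: deductible met; 30% of $6,750 = $2,025. Owner owes $2,025 (running OOP $7,652.40). Insurer: $6,750 − $2,025 = $4,725.
Bill 3, $7,390: 30% coinsurance on $7,390 = $2,217. OOP would hit $9,869.40 > $8,550, so the cap limits the owner to $8,550 − $7,652.40 = $897.60. Insurer: $7,390 − $897.60 = $6,492.40.
Bill 4, $196: deductible met; 30% of $196 = $58.80. Adding that to $8,550 gives $8,608.80, past the $8,550 cap; owner pays only $8,550 − $8,550 = $0. Insurer: $196 − $0 = $196.
Insurer total = bills − owner's total = $27,802 − $8,550 = $19,252.

$19,252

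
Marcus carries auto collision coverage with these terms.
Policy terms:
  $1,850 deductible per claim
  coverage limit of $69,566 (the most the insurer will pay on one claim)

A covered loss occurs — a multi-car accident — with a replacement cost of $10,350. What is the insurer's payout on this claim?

$8,500

Subtract the deductible: $10,350 − $1,850 = $8,500.
$8,500 is within the $69,566 limit, so the insurer pays $8,500.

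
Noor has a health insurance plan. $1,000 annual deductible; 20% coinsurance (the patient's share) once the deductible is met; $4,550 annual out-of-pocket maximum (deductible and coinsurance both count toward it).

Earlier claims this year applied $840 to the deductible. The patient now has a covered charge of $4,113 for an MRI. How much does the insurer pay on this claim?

$840 of the $1,000 deductible is already met, leaving $160.
The remaining $3,953 (= $4,113 − $160) moves to coinsurance.
Patient's 20% share of $3,953 is $790.60.
Patient responsibility before any cap: $160 + $790.60 = $950.60.
Year-to-date out-of-pocket becomes $840 + $950.60 = $1,790.60, still under the $4,550 maximum, so no cap applies.
Insurer pays the balance: $4,113 − $950.60 = $3,162.40.

$3,162.40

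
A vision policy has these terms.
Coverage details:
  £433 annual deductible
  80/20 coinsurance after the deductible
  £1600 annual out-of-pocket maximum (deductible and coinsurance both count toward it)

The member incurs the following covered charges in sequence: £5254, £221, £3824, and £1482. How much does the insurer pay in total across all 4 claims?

#1 (£5254): deductible takes £433, £4821 remains; member's 20% is £964.20. Member owes £1397.20 (running OOP £1397.20). Plan pays £5254 − £1397.20 = £3856.80.
#2 (£221): deductible met; 20% of £221 = £44.20. Member pays £44.20; OOP now £1441.40. Insurer: £221 − £44.20 = £176.80.
#3 (£3824): 20% coinsurance on £3824 = £764.80. Adding that to £1441.40 gives £2206.20, past the £1600 cap; member pays only £1600 − £1441.40 = £158.60. Insurer: £3824 − £158.60 = £3665.40.
#4 (£1482): deductible already satisfied, so member's share is 20% × £1482 = £296.40. OOP would hit £1896.40 > £1600, so the cap limits the member to £1600 − £1600 = £0. Plan pays £1482 − £0 = £1482.
Insurer total: £3856.80 + £176.80 + £3665.40 + £1482 = £9181.

£9181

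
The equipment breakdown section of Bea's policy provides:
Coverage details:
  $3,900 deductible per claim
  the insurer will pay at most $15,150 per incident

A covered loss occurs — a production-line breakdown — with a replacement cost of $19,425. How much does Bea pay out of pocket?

Less the $3,900 deductible: $19,425 − $3,900 = $15,525.
Since $15,525 > $15,150, the payout is capped at $15,150.
Business owner's share is the uncovered remainder: $19,425 − $15,150 = $4,275.

$4,275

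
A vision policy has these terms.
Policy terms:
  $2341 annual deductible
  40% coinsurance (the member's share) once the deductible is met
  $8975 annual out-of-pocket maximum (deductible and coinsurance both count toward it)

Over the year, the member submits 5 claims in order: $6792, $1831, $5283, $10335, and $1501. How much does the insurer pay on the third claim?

Claim 1 ($6792): $2341 to deductible, leaving $4451; member's 40% is $1780.40. Member pays $4121.40; OOP now $4121.40. Plan pays $6792 − $4121.40 = $2670.60.
Claim 2 ($1831): deductible already satisfied, so member's share is 40% × $1831 = $732.40. Cost to member: $732.40. OOP to date $4853.80. Insurer: $1831 − $732.40 = $1098.60.
Claim 3 ($5283): 40% coinsurance on $5283 = $2113.20. Member owes $2113.20 (running OOP $6967). Insurer: $5283 − $2113.20 = $3169.80.

$3169.80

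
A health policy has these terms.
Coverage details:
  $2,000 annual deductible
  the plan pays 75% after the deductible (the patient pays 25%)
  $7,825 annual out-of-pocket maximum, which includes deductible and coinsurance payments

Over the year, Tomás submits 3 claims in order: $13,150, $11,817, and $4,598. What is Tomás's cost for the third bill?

$83.25

Claim 1 — $13,150: deductible takes $2,000, $11,150 remains; 25% of $11,150 = $2,787.50. Patient pays $4,787.50; OOP now $4,787.50.
Claim 2 — $11,817: deductible already satisfied, so patient's share is 25% × $11,817 = $2,954.25. Patient pays $2,954.25; OOP now $7,741.75.
Claim 3 — $4,598: deductible met; 25% of $4,598 = $1,149.50. OOP would hit $8,891.25 > $7,825, so the cap limits the patient to $7,825 − $7,741.75 = $83.25.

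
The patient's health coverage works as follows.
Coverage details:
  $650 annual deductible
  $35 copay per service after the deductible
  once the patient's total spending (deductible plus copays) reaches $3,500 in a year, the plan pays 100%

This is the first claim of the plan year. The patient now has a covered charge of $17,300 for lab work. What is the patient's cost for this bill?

$685

The full $650 deductible is still open; $650 of this bill applies to it.
That leaves $17,300 − $650 = $16,650 for the copay.
Copay on this service: $35.
That puts the patient's cost at $650 + $35 = $685 before any cap.
Total out-of-pocket so far would be $0 + $685 = $685, below the $3,500 cap — no reduction.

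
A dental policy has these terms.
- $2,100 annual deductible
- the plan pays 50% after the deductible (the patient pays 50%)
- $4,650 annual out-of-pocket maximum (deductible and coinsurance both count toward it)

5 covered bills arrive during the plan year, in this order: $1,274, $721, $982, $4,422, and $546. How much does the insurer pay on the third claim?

Bill 1, $1,274: fully absorbed by the deductible. Cost to patient: $1,274. OOP to date $1,274. Insurer: $1,274 − $1,274 = $0.
Bill 2, $721: fully absorbed by the deductible. Patient owes $721 (running OOP $1,995). Plan pays $721 − $721 = $0.
Bill 3, $982: deductible takes $105, $877 remains; patient's 50% is $438.50. Cost to patient: $543.50. OOP to date $2,538.50. Plan pays $982 − $543.50 = $438.50.

$438.50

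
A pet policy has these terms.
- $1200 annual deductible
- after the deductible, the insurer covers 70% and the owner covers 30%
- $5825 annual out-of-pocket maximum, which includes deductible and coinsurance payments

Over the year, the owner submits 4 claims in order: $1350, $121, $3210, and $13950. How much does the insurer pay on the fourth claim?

#1 ($1350): $1200 to deductible, leaving $150; 30% of $150 = $45. Owner owes $1245 (running OOP $1245). Plan pays $1350 − $1245 = $105.
#2 ($121): deductible already satisfied, so owner's share is 30% × $121 = $36.30. Owner pays $36.30; OOP now $1281.30. Plan pays $121 − $36.30 = $84.70.
#3 ($3210): deductible already satisfied, so owner's share is 30% × $3210 = $963. Owner pays $963; OOP now $2244.30. Insurer: $3210 − $963 = $2247.
#4 ($13950): deductible already satisfied, so owner's share is 30% × $13950 = $4185. That would push OOP to $6429.30, over the $5825 cap, so owner pays $5825 − $2244.30 = $3580.70. Plan pays $13950 − $3580.70 = $10369.30.

$10369.30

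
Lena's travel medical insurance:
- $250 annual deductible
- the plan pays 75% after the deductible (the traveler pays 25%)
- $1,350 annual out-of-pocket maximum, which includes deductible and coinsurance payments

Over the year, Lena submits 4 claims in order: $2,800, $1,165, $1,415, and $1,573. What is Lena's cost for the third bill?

Bill 1, $2,800: $250 to deductible, leaving $2,550; 25% of $2,550 = $637.50. Traveler pays $887.50; OOP now $887.50.
Bill 2, $1,165: 25% coinsurance on $1,165 = $291.25. Cost to traveler: $291.25. OOP to date $1,178.75.
Bill 3, $1,415: deductible met; 25% of $1,415 = $353.75. Adding that to $1,178.75 gives $1,532.50, past the $1,350 cap; traveler pays only $1,350 − $1,178.75 = $171.25.

$171.25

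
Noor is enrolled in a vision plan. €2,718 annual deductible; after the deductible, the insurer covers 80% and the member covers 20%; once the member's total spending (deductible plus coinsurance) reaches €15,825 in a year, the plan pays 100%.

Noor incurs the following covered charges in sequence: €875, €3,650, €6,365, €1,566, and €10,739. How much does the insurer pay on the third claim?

€5,092

Claim 1 (€875): all of it applies to the deductible. Member pays €875; OOP now €875. Insurer: €875 − €875 = €0.
Claim 2 (€3,650): €1,843 to deductible, leaving €1,807; 20% of €1,807 = €361.40. Member pays €2,204.40; OOP now €3,079.40. Insurer: €3,650 − €2,204.40 = €1,445.60.
Claim 3 (€6,365): 20% coinsurance on €6,365 = €1,273. Member pays €1,273; OOP now €4,352.40. Plan pays €6,365 − €1,273 = €5,092.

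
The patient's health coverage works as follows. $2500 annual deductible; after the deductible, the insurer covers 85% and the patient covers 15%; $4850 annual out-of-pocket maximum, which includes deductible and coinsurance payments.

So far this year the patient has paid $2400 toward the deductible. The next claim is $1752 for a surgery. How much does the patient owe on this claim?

$347.80

Deductible still to meet: $2500 − $2400 = $100.
That leaves $1752 − $100 = $1652 for coinsurance.
Coinsurance: $1652 × 15% = $247.80.
So the patient owes $100 + $247.80 = $347.80 before any cap.
Year-to-date out-of-pocket becomes $2400 + $347.80 = $2747.80, still under the $4850 maximum, so no cap applies.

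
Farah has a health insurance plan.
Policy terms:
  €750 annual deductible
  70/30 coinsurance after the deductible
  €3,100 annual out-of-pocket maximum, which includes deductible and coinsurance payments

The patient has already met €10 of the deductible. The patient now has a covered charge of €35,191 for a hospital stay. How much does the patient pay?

€3,090

Deductible still to meet: €750 − €10 = €740.
That leaves €35,191 − €740 = €34,451 for coinsurance.
Patient's 30% share of €34,451 is €10,335.30.
That puts the patient's cost at €740 + €10,335.30 = €11,075.30 before any cap.
That would bring total out-of-pocket to €11,085.30, past the €3,100 cap. The patient is capped at €3,100 − €10 = €3,090 on this claim.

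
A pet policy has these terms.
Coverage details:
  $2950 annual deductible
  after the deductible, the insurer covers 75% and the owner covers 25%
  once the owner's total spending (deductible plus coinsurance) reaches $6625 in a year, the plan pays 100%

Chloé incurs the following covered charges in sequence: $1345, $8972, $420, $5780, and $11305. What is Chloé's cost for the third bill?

$105

#1 ($1345): entire amount goes to the deductible. Owner pays $1345; OOP now $1345.
#2 ($8972): deductible takes $1605, $7367 remains; owner's 25% is $1841.75. Cost to owner: $3446.75. OOP to date $4791.75.
#3 ($420): 25% coinsurance on $420 = $105. Cost to owner: $105. OOP to date $4896.75.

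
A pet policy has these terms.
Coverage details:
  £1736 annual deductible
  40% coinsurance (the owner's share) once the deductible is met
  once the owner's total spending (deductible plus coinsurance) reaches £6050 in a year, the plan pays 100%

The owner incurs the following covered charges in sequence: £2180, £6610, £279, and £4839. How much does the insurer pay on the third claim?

£167.40

#1 (£2180): deductible takes £1736, £444 remains; 40% of £444 = £177.60. Owner pays £1913.60; OOP now £1913.60. Plan pays £2180 − £1913.60 = £266.40.
#2 (£6610): deductible already satisfied, so owner's share is 40% × £6610 = £2644. Owner pays £2644; OOP now £4557.60. Plan pays £6610 − £2644 = £3966.
#3 (£279): 40% coinsurance on £279 = £111.60. Owner owes £111.60 (running OOP £4669.20). Insurer: £279 − £111.60 = £167.40.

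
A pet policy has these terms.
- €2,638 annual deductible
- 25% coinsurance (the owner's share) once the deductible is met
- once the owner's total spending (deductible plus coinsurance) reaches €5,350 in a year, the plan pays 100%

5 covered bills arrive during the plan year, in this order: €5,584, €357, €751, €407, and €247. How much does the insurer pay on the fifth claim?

€185.25

#1 (€5,584): €2,638 finishes the deductible; €2,946 goes to coinsurance; coinsurance €2,946 × 25% = €736.50. Owner owes €3,374.50 (running OOP €3,374.50). Plan pays €5,584 − €3,374.50 = €2,209.50.
#2 (€357): 25% coinsurance on €357 = €89.25. Owner owes €89.25 (running OOP €3,463.75). Insurer: €357 − €89.25 = €267.75.
#3 (€751): deductible already satisfied, so owner's share is 25% × €751 = €187.75. Owner pays €187.75; OOP now €3,651.50. Insurer: €751 − €187.75 = €563.25.
#4 (€407): deductible met; 25% of €407 = €101.75. Owner pays €101.75; OOP now €3,753.25. Insurer: €407 − €101.75 = €305.25.
#5 (€247): deductible met; 25% of €247 = €61.75. Owner pays €61.75; OOP now €3,815. Plan pays €247 − €61.75 = €185.25.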